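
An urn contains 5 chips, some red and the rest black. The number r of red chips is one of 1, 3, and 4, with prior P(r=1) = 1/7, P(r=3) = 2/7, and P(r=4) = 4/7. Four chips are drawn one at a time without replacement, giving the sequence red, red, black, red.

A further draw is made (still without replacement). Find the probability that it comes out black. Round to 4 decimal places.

The likelihood of the observed sequence under each hypothesis: P(data | r = 1) = (1/5)(0/4) = 0; P(data | r = 3) = (3/5)(2/4)(2/3)(1/2) = 1/10; P(data | r = 4) = (4/5)(3/4)(1/3)(2/2) = 1/5.
Weighting by the prior gives 1/7 · 0 = 0, 2/7 · 1/10 = 1/35, 4/7 · 1/5 = 4/35; summing to 1/7.
Dividing through by the total gives posterior P(r = 1 | data) = 0, P(r = 3 | data) = 1/5, P(r = 4 | data) = 4/5.
So P(black next | data) = Σ P(black next | H) P(H | data) = (1)(1/5) + (0)(4/5) = 1/5.

0.2000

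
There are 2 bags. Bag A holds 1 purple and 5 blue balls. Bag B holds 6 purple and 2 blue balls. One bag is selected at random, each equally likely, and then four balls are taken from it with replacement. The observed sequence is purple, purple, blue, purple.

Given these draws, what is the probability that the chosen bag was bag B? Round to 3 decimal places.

0.965

Compute the likelihood of the observed sequence for each case: P(data | bag A) = (1/6)(1/6)(5/6)(1/6) = 0.003858; P(data | bag B) = (6/8)(6/8)(2/8)(6/8) = 0.10547.
Multiplying each by its prior: 1/2 · 0.003858 = 0.001929, 1/2 · 0.10547 = 0.052734; summing to 0.054663.
Therefore the posterior P(bag B | data) = (0.052734) / (0.054663) = 0.96471.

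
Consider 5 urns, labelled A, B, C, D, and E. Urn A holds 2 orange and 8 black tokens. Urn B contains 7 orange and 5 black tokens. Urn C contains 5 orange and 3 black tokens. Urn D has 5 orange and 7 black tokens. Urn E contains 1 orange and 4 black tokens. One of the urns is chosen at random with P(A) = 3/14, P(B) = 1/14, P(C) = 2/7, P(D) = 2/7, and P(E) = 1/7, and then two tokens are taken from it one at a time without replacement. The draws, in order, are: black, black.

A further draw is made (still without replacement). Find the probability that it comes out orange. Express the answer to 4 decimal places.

Under each hypothesis, the probability of the observed sequence is: P(data | urn A) = (8/10)(7/9) = 0.62222; P(data | urn B) = (5/12)(4/11) = 0.15152; P(data | urn C) = (3/8)(2/7) = 0.10714; P(data | urn D) = (7/12)(6/11) = 0.31818; P(data | urn E) = (4/5)(3/4) = 0.6.
Weighting by the prior gives 3/14 · 0.62222 = 0.13333, 1/14 · 0.15152 = 0.010823, 2/7 · 0.10714 = 0.030612, 2/7 · 0.31818 = 0.090909, 1/7 · 0.6 = 0.085714; these sum to 0.35139.
The posterior is then P(urn A | data) = 0.37944, P(urn B | data) = 0.030799, P(urn C | data) = 0.087117, P(urn D | data) = 0.25871, P(urn E | data) = 0.24393.
The predictive probability is P(orange next | data) = (1/4)(0.37944) + (7/10)(0.030799) + (5/6)(0.087117) + (1/2)(0.25871) + (1/3)(0.24393) = 0.39968.

0.3997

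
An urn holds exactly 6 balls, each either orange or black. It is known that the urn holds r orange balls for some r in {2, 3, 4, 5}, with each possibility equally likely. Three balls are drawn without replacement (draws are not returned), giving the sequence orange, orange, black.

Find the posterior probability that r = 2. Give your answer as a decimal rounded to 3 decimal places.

0.114

Under each hypothesis, the probability of the observed sequence is: P(data | r = 2) = (2/6)(1/5)(4/4) = 1/15; P(data | r = 3) = (3/6)(2/5)(3/4) = 3/20; P(data | r = 4) = (4/6)(3/5)(2/4) = 1/5; P(data | r = 5) = (5/6)(4/5)(1/4) = 1/6.
Weighting by the prior gives 1/4 · 1/15 = 1/60, 1/4 · 3/20 = 3/80, 1/4 · 1/5 = 1/20, 1/4 · 1/6 = 1/24; with total 7/48.
By Bayes' rule, P(r = 2 | data) = (1/60) / (7/48) = 4/35.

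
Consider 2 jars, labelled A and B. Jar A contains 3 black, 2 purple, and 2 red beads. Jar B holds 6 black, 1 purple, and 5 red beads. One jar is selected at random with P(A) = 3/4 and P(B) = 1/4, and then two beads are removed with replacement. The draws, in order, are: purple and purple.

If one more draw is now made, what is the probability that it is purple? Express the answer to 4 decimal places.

Compute the likelihood of the observed sequence for each case: P(data | jar A) = (2/7)(2/7) = 0.081633; P(data | jar B) = (1/12)(1/12) = 0.0069444.
Weighting by the prior gives 3/4 · 0.081633 = 0.061224, 1/4 · 0.0069444 = 0.0017361; summing to 0.062961.
Dividing through by the total gives posterior P(jar A | data) = 0.97243, P(jar B | data) = 0.027575.
Averaging over the posterior, P(purple next | data) = (2/7)(0.97243) + (1/12)(0.027575) = 0.28013.

0.2801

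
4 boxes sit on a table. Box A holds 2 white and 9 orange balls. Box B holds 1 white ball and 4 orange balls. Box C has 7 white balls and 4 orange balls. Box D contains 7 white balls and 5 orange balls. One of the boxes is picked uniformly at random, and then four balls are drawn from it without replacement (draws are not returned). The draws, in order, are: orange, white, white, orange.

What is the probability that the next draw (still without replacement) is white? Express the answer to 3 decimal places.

For each hypothesis, P(data | H) works out to: P(data | box A) = (9/11)(2/10)(1/9)(8/8) = 0.018182; P(data | box B) = (4/5)(1/4)(0/3) = 0; P(data | box C) = (4/11)(7/10)(6/9)(3/8) = 0.063636; P(data | box D) = (5/12)(7/11)(6/10)(4/9) = 0.070707.
Multiplying each by its prior: 1/4 · 0.018182 = 0.0045455, 1/4 · 0 = 0, 1/4 · 0.063636 = 0.015909, 1/4 · 0.070707 = 0.017677; summing to 0.038131.
Dividing through by the total gives posterior P(box A | data) = 0.11921, P(box B | data) = 0, P(box C | data) = 0.41722, P(box D | data) = 0.46358.
Averaging over the posterior, P(white next | data) = (0)(0.11921) + (5/7)(0.41722) + (5/8)(0.46358) = 0.58775.

0.588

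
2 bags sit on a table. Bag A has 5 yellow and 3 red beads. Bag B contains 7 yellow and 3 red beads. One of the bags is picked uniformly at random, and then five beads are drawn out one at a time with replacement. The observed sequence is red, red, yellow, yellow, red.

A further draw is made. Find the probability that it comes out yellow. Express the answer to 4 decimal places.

0.6543

Compute the likelihood of the observed sequence for each case: P(data | bag A) = (3/8)(3/8)(5/8)(5/8)(3/8) = 0.020599; P(data | bag B) = (3/10)(3/10)(7/10)(7/10)(3/10) = 0.01323.
The prior-weighted likelihoods are 1/2 · 0.020599 = 0.0103, 1/2 · 0.01323 = 0.006615; with total 0.016915.
Dividing through by the total gives posterior P(bag A | data) = 0.60892, P(bag B | data) = 0.39108.
Averaging over the posterior, P(yellow next | data) = (5/8)(0.60892) + (7/10)(0.39108) = 0.65433.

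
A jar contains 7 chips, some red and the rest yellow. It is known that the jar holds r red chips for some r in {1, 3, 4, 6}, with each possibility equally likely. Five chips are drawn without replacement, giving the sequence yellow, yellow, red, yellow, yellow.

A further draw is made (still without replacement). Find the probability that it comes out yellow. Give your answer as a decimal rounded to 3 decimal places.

0.833

For each hypothesis, P(data | H) works out to: P(data | r = 1) = (6/7)(5/6)(1/5)(4/4)(3/3) = 1/7; P(data | r = 3) = (4/7)(3/6)(3/5)(2/4)(1/3) = 1/35; P(data | r = 4) = (3/7)(2/6)(4/5)(1/4)(0/3) = 0; P(data | r = 6) = (1/7)(0/6) = 0.
Weighting by the prior gives 1/4 · 1/7 = 1/28, 1/4 · 1/35 = 1/140, 1/4 · 0 = 0, 1/4 · 0 = 0; these sum to 3/70.
Normalising, the posterior is P(r = 1 | data) = 5/6, P(r = 3 | data) = 1/6, P(r = 4 | data) = 0, P(r = 6 | data) = 0.
Averaging over the posterior, P(yellow next | data) = (1)(5/6) + (0)(1/6) = 5/6.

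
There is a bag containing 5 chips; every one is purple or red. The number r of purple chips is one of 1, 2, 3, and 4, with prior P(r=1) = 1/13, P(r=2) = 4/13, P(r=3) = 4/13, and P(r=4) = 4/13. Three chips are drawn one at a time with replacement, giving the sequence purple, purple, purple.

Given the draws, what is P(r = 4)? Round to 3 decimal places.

0.645

The likelihood of the observed sequence under each hypothesis: P(data | r = 1) = (1/5)(1/5)(1/5) = 0.008; P(data | r = 2) = (2/5)(2/5)(2/5) = 0.064; P(data | r = 3) = (3/5)(3/5)(3/5) = 0.216; P(data | r = 4) = (4/5)(4/5)(4/5) = 0.512.
The prior-weighted likelihoods are 1/13 · 0.008 = 0.00061538, 4/13 · 0.064 = 0.019692, 4/13 · 0.216 = 0.066462, 4/13 · 0.512 = 0.15754; these sum to 0.24431.
By Bayes' rule, P(r = 4 | data) = (0.15754) / (0.24431) = 0.64484.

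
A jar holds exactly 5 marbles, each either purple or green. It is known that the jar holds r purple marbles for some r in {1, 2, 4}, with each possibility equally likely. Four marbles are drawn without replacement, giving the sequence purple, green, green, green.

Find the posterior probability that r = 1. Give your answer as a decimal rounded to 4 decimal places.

0.6667

The likelihood of the observed sequence under each hypothesis: P(data | r = 1) = (1/5)(4/4)(3/3)(2/2) = 1/5; P(data | r = 2) = (2/5)(3/4)(2/3)(1/2) = 1/10; P(data | r = 4) = (4/5)(1/4)(0/3) = 0.
The prior-weighted likelihoods are 1/3 · 1/5 = 1/15, 1/3 · 1/10 = 1/30, 1/3 · 0 = 0; these sum to 1/10.
Therefore the posterior P(r = 1 | data) = (1/15) / (1/10) = 2/3.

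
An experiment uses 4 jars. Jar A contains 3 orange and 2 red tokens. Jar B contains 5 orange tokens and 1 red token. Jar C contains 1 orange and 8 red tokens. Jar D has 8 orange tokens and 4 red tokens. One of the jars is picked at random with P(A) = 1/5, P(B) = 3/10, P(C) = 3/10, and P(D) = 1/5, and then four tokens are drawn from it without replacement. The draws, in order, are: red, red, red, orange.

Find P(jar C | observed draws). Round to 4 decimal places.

For each hypothesis, P(data | H) works out to: P(data | jar A) = (2/5)(1/4)(0/3) = 0; P(data | jar B) = (1/6)(0/5) = 0; P(data | jar C) = (8/9)(7/8)(6/7)(1/6) = 0.11111; P(data | jar D) = (4/12)(3/11)(2/10)(8/9) = 0.016162.
Multiplying each by its prior: 1/5 · 0 = 0, 3/10 · 0 = 0, 3/10 · 0.11111 = 0.033333, 1/5 · 0.016162 = 0.0032323; summing to 0.036566.
By Bayes' rule, P(jar C | data) = (0.033333) / (0.036566) = 0.9116.

0.9116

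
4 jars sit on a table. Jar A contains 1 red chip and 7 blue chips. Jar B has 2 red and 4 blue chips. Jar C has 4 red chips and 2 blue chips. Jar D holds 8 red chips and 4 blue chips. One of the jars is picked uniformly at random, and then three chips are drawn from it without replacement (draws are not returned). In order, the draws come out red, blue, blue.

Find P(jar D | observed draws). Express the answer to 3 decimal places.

0.157

Under each hypothesis, the probability of the observed sequence is: P(data | jar A) = (1/8)(7/7)(6/6) = 0.125; P(data | jar B) = (2/6)(4/5)(3/4) = 0.2; P(data | jar C) = (4/6)(2/5)(1/4) = 0.066667; P(data | jar D) = (8/12)(4/11)(3/10) = 0.072727.
The prior-weighted likelihoods are 1/4 · 0.125 = 0.03125, 1/4 · 0.2 = 0.05, 1/4 · 0.066667 = 0.016667, 1/4 · 0.072727 = 0.018182; summing to 0.1161.
Hence P(jar D | data) = (0.018182) / (0.1161) = 0.15661.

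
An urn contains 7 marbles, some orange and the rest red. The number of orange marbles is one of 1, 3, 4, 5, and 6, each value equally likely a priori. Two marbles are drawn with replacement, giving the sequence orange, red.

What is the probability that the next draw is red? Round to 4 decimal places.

0.4534

Compute the likelihood of the observed sequence for each case: P(data | r = 1) = (1/7)(6/7) = 6/49; P(data | r = 3) = (3/7)(4/7) = 12/49; P(data | r = 4) = (4/7)(3/7) = 12/49; P(data | r = 5) = (5/7)(2/7) = 10/49; P(data | r = 6) = (6/7)(1/7) = 6/49.
The prior-weighted likelihoods are 1/5 · 6/49 = 6/245, 1/5 · 12/49 = 12/245, 1/5 · 12/49 = 12/245, 1/5 · 10/49 = 2/49, 1/5 · 6/49 = 6/245; with total 46/245.
Dividing through by the total gives posterior P(r = 1 | data) = 3/23, P(r = 3 | data) = 6/23, P(r = 4 | data) = 6/23, P(r = 5 | data) = 5/23, P(r = 6 | data) = 3/23.
The predictive probability is P(red next | data) = (6/7)(3/23) + (4/7)(6/23) + (3/7)(6/23) + (2/7)(5/23) + (1/7)(3/23) = 73/161.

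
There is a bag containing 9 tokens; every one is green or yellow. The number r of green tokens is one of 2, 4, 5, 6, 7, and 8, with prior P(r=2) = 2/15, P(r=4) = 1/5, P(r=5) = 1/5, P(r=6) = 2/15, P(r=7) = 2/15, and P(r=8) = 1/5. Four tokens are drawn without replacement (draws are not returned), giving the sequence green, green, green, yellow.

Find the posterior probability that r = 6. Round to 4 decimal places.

0.1974

For each hypothesis, P(data | H) works out to: P(data | r = 2) = (2/9)(1/8)(0/7) = 0; P(data | r = 4) = (4/9)(3/8)(2/7)(5/6) = 5/126; P(data | r = 5) = (5/9)(4/8)(3/7)(4/6) = 5/63; P(data | r = 6) = (6/9)(5/8)(4/7)(3/6) = 5/42; P(data | r = 7) = (7/9)(6/8)(5/7)(2/6) = 5/36; P(data | r = 8) = (8/9)(7/8)(6/7)(1/6) = 1/9.
Multiplying each by its prior: 2/15 · 0 = 0, 1/5 · 5/126 = 1/126, 1/5 · 5/63 = 1/63, 2/15 · 5/42 = 1/63, 2/15 · 5/36 = 1/54, 1/5 · 1/9 = 1/45; these sum to 76/945.
So P(r = 6 | data) = (1/63) / (76/945) = 15/76.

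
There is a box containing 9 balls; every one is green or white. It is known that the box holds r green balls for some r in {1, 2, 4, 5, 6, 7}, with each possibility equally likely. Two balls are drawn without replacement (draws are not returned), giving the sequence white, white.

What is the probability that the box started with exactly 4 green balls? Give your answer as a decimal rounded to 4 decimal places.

0.1449

For each hypothesis, P(data | H) works out to: P(data | r = 1) = (8/9)(7/8) = 7/9; P(data | r = 2) = (7/9)(6/8) = 7/12; P(data | r = 4) = (5/9)(4/8) = 5/18; P(data | r = 5) = (4/9)(3/8) = 1/6; P(data | r = 6) = (3/9)(2/8) = 1/12; P(data | r = 7) = (2/9)(1/8) = 1/36.
Multiplying each by its prior: 1/6 · 7/9 = 7/54, 1/6 · 7/12 = 7/72, 1/6 · 5/18 = 5/108, 1/6 · 1/6 = 1/36, 1/6 · 1/12 = 1/72, 1/6 · 1/36 = 1/216; summing to 23/72.
Therefore the posterior P(r = 4 | data) = (5/108) / (23/72) = 10/69.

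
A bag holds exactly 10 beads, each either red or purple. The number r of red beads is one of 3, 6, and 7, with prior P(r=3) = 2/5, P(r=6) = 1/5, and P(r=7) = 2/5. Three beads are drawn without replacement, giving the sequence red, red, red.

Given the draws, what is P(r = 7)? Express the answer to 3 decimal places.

0.761

Under each hypothesis, the probability of the observed sequence is: P(data | r = 3) = (3/10)(2/9)(1/8) = 1/120; P(data | r = 6) = (6/10)(5/9)(4/8) = 1/6; P(data | r = 7) = (7/10)(6/9)(5/8) = 7/24.
Weighting by the prior gives 2/5 · 1/120 = 1/300, 1/5 · 1/6 = 1/30, 2/5 · 7/24 = 7/60; summing to 23/150.
Therefore the posterior P(r = 7 | data) = (7/60) / (23/150) = 35/46.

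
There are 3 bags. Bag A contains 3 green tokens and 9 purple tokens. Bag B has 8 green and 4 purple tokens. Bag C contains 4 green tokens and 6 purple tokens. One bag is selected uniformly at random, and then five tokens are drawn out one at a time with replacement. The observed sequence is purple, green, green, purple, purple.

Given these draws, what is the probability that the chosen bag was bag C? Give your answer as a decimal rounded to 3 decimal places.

The likelihood of the observed sequence under each hypothesis: P(data | bag A) = (9/12)(3/12)(3/12)(9/12)(9/12) = 0.026367; P(data | bag B) = (4/12)(8/12)(8/12)(4/12)(4/12) = 0.016461; P(data | bag C) = (6/10)(4/10)(4/10)(6/10)(6/10) = 0.03456.
Multiplying each by its prior: 1/3 · 0.026367 = 0.0087891, 1/3 · 0.016461 = 0.005487, 1/3 · 0.03456 = 0.01152; with total 0.025796.
By Bayes' rule, P(bag C | data) = (0.01152) / (0.025796) = 0.44658.

0.447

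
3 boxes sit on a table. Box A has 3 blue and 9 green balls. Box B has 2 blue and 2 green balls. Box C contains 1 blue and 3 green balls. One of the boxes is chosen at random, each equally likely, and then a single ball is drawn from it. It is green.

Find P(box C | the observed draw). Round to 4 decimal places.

The likelihood of this draw under each hypothesis: P(data | box A) = (9/12) = 3/4; P(data | box B) = (2/4) = 1/2; P(data | box C) = (3/4) = 3/4.
Multiplying each by its prior: 1/3 · 3/4 = 1/4, 1/3 · 1/2 = 1/6, 1/3 · 3/4 = 1/4; summing to 2/3.
By Bayes' rule, P(box C | data) = (1/4) / (2/3) = 3/8.

0.3750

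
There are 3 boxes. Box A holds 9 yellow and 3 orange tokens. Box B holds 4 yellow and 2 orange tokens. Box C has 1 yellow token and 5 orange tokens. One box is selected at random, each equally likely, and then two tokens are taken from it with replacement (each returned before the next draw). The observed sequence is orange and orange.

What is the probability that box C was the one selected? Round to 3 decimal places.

For each hypothesis, P(data | H) works out to: P(data | box A) = (3/12)(3/12) = 1/16; P(data | box B) = (2/6)(2/6) = 1/9; P(data | box C) = (5/6)(5/6) = 25/36.
Weighting by the prior gives 1/3 · 1/16 = 1/48, 1/3 · 1/9 = 1/27, 1/3 · 25/36 = 25/108; summing to 125/432.
By Bayes' rule, P(box C | data) = (25/108) / (125/432) = 4/5.

0.800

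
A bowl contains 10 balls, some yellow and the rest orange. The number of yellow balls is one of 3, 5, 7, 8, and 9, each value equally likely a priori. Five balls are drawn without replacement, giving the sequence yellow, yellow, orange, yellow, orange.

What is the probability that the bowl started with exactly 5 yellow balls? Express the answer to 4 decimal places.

Under each hypothesis, the probability of the observed sequence is: P(data | r = 3) = (3/10)(2/9)(7/8)(1/7)(6/6) = 0.0083333; P(data | r = 5) = (5/10)(4/9)(5/8)(3/7)(4/6) = 0.039683; P(data | r = 7) = (7/10)(6/9)(3/8)(5/7)(2/6) = 0.041667; P(data | r = 8) = (8/10)(7/9)(2/8)(6/7)(1/6) = 0.022222; P(data | r = 9) = (9/10)(8/9)(1/8)(7/7)(0/6) = 0.
The prior-weighted likelihoods are 1/5 · 0.0083333 = 0.0016667, 1/5 · 0.039683 = 0.0079365, 1/5 · 0.041667 = 0.0083333, 1/5 · 0.022222 = 0.0044444, 1/5 · 0 = 0; with total 0.022381.
So P(r = 5 | data) = (0.0079365) / (0.022381) = 0.35461.

0.3546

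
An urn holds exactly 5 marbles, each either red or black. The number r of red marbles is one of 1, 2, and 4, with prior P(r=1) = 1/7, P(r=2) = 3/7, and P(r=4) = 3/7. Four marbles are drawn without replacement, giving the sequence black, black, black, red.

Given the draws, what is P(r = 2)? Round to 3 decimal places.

0.600

For each hypothesis, P(data | H) works out to: P(data | r = 1) = (4/5)(3/4)(2/3)(1/2) = 1/5; P(data | r = 2) = (3/5)(2/4)(1/3)(2/2) = 1/10; P(data | r = 4) = (1/5)(0/4) = 0.
The prior-weighted likelihoods are 1/7 · 1/5 = 1/35, 3/7 · 1/10 = 3/70, 3/7 · 0 = 0; these sum to 1/14.
So P(r = 2 | data) = (3/70) / (1/14) = 3/5.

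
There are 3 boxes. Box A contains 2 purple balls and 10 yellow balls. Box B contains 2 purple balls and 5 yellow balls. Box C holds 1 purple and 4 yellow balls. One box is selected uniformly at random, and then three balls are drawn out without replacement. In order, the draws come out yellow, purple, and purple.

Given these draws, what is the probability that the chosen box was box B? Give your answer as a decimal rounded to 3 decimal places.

0.759

Under each hypothesis, the probability of the observed sequence is: P(data | box A) = (10/12)(2/11)(1/10) = 0.015152; P(data | box B) = (5/7)(2/6)(1/5) = 0.047619; P(data | box C) = (4/5)(1/4)(0/3) = 0.
Multiplying each by its prior: 1/3 · 0.015152 = 0.0050505, 1/3 · 0.047619 = 0.015873, 1/3 · 0 = 0; summing to 0.020924.
By Bayes' rule, P(box B | data) = (0.015873) / (0.020924) = 0.75862.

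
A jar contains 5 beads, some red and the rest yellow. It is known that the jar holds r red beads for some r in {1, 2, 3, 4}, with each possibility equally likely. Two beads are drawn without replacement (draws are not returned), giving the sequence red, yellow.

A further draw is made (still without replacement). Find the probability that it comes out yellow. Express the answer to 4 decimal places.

Under each hypothesis, the probability of the observed sequence is: P(data | r = 1) = (1/5)(4/4) = 1/5; P(data | r = 2) = (2/5)(3/4) = 3/10; P(data | r = 3) = (3/5)(2/4) = 3/10; P(data | r = 4) = (4/5)(1/4) = 1/5.
Multiplying each by its prior: 1/4 · 1/5 = 1/20, 1/4 · 3/10 = 3/40, 1/4 · 3/10 = 3/40, 1/4 · 1/5 = 1/20; with total 1/4.
The posterior is then P(r = 1 | data) = 1/5, P(r = 2 | data) = 3/10, P(r = 3 | data) = 3/10, P(r = 4 | data) = 1/5.
Averaging over the posterior, P(yellow next | data) = (1)(1/5) + (2/3)(3/10) + (1/3)(3/10) + (0)(1/5) = 1/2.

0.5000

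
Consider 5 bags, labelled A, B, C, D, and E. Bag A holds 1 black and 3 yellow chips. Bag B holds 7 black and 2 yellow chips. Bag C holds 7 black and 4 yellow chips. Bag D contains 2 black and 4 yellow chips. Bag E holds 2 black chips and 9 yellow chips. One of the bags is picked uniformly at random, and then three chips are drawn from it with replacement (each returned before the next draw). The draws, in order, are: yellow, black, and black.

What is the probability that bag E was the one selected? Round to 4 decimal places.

For each hypothesis, P(data | H) works out to: P(data | bag A) = (3/4)(1/4)(1/4) = 0.046875; P(data | bag B) = (2/9)(7/9)(7/9) = 0.13443; P(data | bag C) = (4/11)(7/11)(7/11) = 0.14726; P(data | bag D) = (4/6)(2/6)(2/6) = 0.074074; P(data | bag E) = (9/11)(2/11)(2/11) = 0.027047.
Weighting by the prior gives 1/5 · 0.046875 = 0.009375, 1/5 · 0.13443 = 0.026886, 1/5 · 0.14726 = 0.029452, 1/5 · 0.074074 = 0.014815, 1/5 · 0.027047 = 0.0054095; with total 0.085937.
By Bayes' rule, P(bag E | data) = (0.0054095) / (0.085937) = 0.062947.

0.0629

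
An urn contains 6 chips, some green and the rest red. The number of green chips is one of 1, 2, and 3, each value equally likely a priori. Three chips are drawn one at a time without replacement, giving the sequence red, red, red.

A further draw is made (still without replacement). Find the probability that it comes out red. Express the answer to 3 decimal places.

Under each hypothesis, the probability of the observed sequence is: P(data | r = 1) = (5/6)(4/5)(3/4) = 1/2; P(data | r = 2) = (4/6)(3/5)(2/4) = 1/5; P(data | r = 3) = (3/6)(2/5)(1/4) = 1/20.
The prior-weighted likelihoods are 1/3 · 1/2 = 1/6, 1/3 · 1/5 = 1/15, 1/3 · 1/20 = 1/60; with total 1/4.
Normalising, the posterior is P(r = 1 | data) = 2/3, P(r = 2 | data) = 4/15, P(r = 3 | data) = 1/15.
The predictive probability is P(red next | data) = (2/3)(2/3) + (1/3)(4/15) + (0)(1/15) = 8/15.

0.533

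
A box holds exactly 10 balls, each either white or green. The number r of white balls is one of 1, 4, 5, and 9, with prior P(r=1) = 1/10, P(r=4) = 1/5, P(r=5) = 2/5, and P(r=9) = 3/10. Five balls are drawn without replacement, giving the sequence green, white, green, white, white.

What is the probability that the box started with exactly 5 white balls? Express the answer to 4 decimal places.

0.7692

For each hypothesis, P(data | H) works out to: P(data | r = 1) = (9/10)(1/9)(8/8)(0/7) = 0; P(data | r = 4) = (6/10)(4/9)(5/8)(3/7)(2/6) = 1/42; P(data | r = 5) = (5/10)(5/9)(4/8)(4/7)(3/6) = 5/126; P(data | r = 9) = (1/10)(9/9)(0/8) = 0.
The prior-weighted likelihoods are 1/10 · 0 = 0, 1/5 · 1/42 = 1/210, 2/5 · 5/126 = 1/63, 3/10 · 0 = 0; with total 13/630.
Hence P(r = 5 | data) = (1/63) / (13/630) = 10/13.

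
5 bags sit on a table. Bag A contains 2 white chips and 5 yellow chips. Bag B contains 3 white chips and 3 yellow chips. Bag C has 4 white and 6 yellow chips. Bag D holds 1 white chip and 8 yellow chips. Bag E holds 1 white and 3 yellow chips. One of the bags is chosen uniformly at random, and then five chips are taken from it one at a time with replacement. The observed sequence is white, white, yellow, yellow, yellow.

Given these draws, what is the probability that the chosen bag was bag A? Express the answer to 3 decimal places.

For each hypothesis, P(data | H) works out to: P(data | bag A) = (2/7)(2/7)(5/7)(5/7)(5/7) = 0.02975; P(data | bag B) = (3/6)(3/6)(3/6)(3/6)(3/6) = 0.03125; P(data | bag C) = (4/10)(4/10)(6/10)(6/10)(6/10) = 0.03456; P(data | bag D) = (1/9)(1/9)(8/9)(8/9)(8/9) = 0.0086708; P(data | bag E) = (1/4)(1/4)(3/4)(3/4)(3/4) = 0.026367.
Weighting by the prior gives 1/5 · 0.02975 = 0.0059499, 1/5 · 0.03125 = 0.00625, 1/5 · 0.03456 = 0.006912, 1/5 · 0.0086708 = 0.0017342, 1/5 · 0.026367 = 0.0052734; with total 0.026119.
By Bayes' rule, P(bag A | data) = (0.0059499) / (0.026119) = 0.2278.

0.228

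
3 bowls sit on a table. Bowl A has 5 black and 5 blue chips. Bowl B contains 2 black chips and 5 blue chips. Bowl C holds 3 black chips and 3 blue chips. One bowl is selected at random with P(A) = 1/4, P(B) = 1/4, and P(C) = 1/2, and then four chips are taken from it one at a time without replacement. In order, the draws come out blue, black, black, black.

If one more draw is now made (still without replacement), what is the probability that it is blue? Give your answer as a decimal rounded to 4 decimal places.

0.8756

The likelihood of the observed sequence under each hypothesis: P(data | bowl A) = (5/10)(5/9)(4/8)(3/7) = 0.059524; P(data | bowl B) = (5/7)(2/6)(1/5)(0/4) = 0; P(data | bowl C) = (3/6)(3/5)(2/4)(1/3) = 0.05.
The prior-weighted likelihoods are 1/4 · 0.059524 = 0.014881, 1/4 · 0 = 0, 1/2 · 0.05 = 0.025; summing to 0.039881.
The posterior is then P(bowl A | data) = 0.37313, P(bowl B | data) = 0, P(bowl C | data) = 0.62687.
So P(blue next | data) = Σ P(blue next | H) P(H | data) = (2/3)(0.37313) + (1)(0.62687) = 0.87562.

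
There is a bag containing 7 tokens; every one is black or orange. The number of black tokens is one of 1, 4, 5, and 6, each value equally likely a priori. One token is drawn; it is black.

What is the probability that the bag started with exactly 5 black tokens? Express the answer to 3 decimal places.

0.313

Under each hypothesis, the probability of this draw is: P(data | r = 1) = (1/7) = 1/7; P(data | r = 4) = (4/7) = 4/7; P(data | r = 5) = (5/7) = 5/7; P(data | r = 6) = (6/7) = 6/7.
Weighting by the prior gives 1/4 · 1/7 = 1/28, 1/4 · 4/7 = 1/7, 1/4 · 5/7 = 5/28, 1/4 · 6/7 = 3/14; with total 4/7.
By Bayes' rule, P(r = 5 | data) = (5/28) / (4/7) = 5/16.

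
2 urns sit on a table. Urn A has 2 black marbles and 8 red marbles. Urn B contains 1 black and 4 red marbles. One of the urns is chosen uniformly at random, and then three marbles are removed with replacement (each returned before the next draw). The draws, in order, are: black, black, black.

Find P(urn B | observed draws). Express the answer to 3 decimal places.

0.500

Compute the likelihood of the observed sequence for each case: P(data | urn A) = (2/10)(2/10)(2/10) = 1/125; P(data | urn B) = (1/5)(1/5)(1/5) = 1/125.
The prior-weighted likelihoods are 1/2 · 1/125 = 1/250, 1/2 · 1/125 = 1/250; these sum to 1/125.
By Bayes' rule, P(urn B | data) = (1/250) / (1/125) = 1/2.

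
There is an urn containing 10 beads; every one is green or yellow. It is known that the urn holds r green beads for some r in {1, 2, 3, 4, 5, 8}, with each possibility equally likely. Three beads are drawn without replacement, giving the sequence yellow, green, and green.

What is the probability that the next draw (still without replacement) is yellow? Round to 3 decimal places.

0.516

Under each hypothesis, the probability of the observed sequence is: P(data | r = 1) = (9/10)(1/9)(0/8) = 0; P(data | r = 2) = (8/10)(2/9)(1/8) = 1/45; P(data | r = 3) = (7/10)(3/9)(2/8) = 7/120; P(data | r = 4) = (6/10)(4/9)(3/8) = 1/10; P(data | r = 5) = (5/10)(5/9)(4/8) = 5/36; P(data | r = 8) = (2/10)(8/9)(7/8) = 7/45.
Multiplying each by its prior: 1/6 · 0 = 0, 1/6 · 1/45 = 1/270, 1/6 · 7/120 = 7/720, 1/6 · 1/10 = 1/60, 1/6 · 5/36 = 5/216, 1/6 · 7/45 = 7/270; these sum to 19/240.
Dividing through by the total gives posterior P(r = 1 | data) = 0, P(r = 2 | data) = 8/171, P(r = 3 | data) = 7/57, P(r = 4 | data) = 4/19, P(r = 5 | data) = 50/171, P(r = 8 | data) = 56/171.
Averaging over the posterior, P(yellow next | data) = (1)(8/171) + (6/7)(7/57) + (5/7)(4/19) + (4/7)(50/171) + (1/7)(56/171) = 206/399.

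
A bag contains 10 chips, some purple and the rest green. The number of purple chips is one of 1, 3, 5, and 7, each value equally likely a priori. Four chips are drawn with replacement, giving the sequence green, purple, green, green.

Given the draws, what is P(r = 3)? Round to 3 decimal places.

0.400

The likelihood of the observed sequence under each hypothesis: P(data | r = 1) = (9/10)(1/10)(9/10)(9/10) = 0.0729; P(data | r = 3) = (7/10)(3/10)(7/10)(7/10) = 0.1029; P(data | r = 5) = (5/10)(5/10)(5/10)(5/10) = 0.0625; P(data | r = 7) = (3/10)(7/10)(3/10)(3/10) = 0.0189.
Multiplying each by its prior: 1/4 · 0.0729 = 0.018225, 1/4 · 0.1029 = 0.025725, 1/4 · 0.0625 = 0.015625, 1/4 · 0.0189 = 0.004725; summing to 0.0643.
So P(r = 3 | data) = (0.025725) / (0.0643) = 0.40008.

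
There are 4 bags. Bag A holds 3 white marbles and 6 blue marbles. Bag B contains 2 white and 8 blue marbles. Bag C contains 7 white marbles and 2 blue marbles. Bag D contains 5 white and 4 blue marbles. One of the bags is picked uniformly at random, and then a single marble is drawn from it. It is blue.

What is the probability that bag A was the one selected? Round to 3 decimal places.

For each hypothesis, P(data | H) works out to: P(data | bag A) = (6/9) = 2/3; P(data | bag B) = (8/10) = 4/5; P(data | bag C) = (2/9) = 2/9; P(data | bag D) = (4/9) = 4/9.
Multiplying each by its prior: 1/4 · 2/3 = 1/6, 1/4 · 4/5 = 1/5, 1/4 · 2/9 = 1/18, 1/4 · 4/9 = 1/9; with total 8/15.
Hence P(bag A | data) = (1/6) / (8/15) = 5/16.

0.313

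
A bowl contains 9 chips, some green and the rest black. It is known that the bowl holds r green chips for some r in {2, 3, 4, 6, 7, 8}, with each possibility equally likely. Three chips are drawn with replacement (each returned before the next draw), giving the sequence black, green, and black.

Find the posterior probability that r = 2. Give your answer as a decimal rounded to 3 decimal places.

Under each hypothesis, the probability of the observed sequence is: P(data | r = 2) = (7/9)(2/9)(7/9) = 0.13443; P(data | r = 3) = (6/9)(3/9)(6/9) = 0.14815; P(data | r = 4) = (5/9)(4/9)(5/9) = 0.13717; P(data | r = 6) = (3/9)(6/9)(3/9) = 0.074074; P(data | r = 7) = (2/9)(7/9)(2/9) = 0.038409; P(data | r = 8) = (1/9)(8/9)(1/9) = 0.010974.
Multiplying each by its prior: 1/6 · 0.13443 = 0.022405, 1/6 · 0.14815 = 0.024691, 1/6 · 0.13717 = 0.022862, 1/6 · 0.074074 = 0.012346, 1/6 · 0.038409 = 0.0064015, 1/6 · 0.010974 = 0.001829; these sum to 0.090535.
Hence P(r = 2 | data) = (0.022405) / (0.090535) = 0.24747.

0.247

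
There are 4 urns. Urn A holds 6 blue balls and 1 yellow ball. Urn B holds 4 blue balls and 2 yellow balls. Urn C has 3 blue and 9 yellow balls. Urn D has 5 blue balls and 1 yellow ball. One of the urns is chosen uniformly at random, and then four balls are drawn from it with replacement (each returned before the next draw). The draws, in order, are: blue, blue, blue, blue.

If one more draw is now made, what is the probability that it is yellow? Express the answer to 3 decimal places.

The likelihood of the observed sequence under each hypothesis: P(data | urn A) = (6/7)(6/7)(6/7)(6/7) = 0.53978; P(data | urn B) = (4/6)(4/6)(4/6)(4/6) = 0.19753; P(data | urn C) = (3/12)(3/12)(3/12)(3/12) = 0.0039062; P(data | urn D) = (5/6)(5/6)(5/6)(5/6) = 0.48225.
Weighting by the prior gives 1/4 · 0.53978 = 0.13494, 1/4 · 0.19753 = 0.049383, 1/4 · 0.0039062 = 0.00097656, 1/4 · 0.48225 = 0.12056; with total 0.30587.
Normalising, the posterior is P(urn A | data) = 0.44119, P(urn B | data) = 0.16145, P(urn C | data) = 0.0031928, P(urn D | data) = 0.39417.
So P(yellow next | data) = Σ P(yellow next | H) P(H | data) = (1/7)(0.44119) + (1/3)(0.16145) + (3/4)(0.0031928) + (1/6)(0.39417) = 0.18493.

0.185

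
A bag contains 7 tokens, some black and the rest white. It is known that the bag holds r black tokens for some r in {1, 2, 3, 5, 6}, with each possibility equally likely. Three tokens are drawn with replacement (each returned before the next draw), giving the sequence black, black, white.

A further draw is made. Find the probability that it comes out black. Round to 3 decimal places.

0.598

Under each hypothesis, the probability of the observed sequence is: P(data | r = 1) = (1/7)(1/7)(6/7) = 0.017493; P(data | r = 2) = (2/7)(2/7)(5/7) = 0.058309; P(data | r = 3) = (3/7)(3/7)(4/7) = 0.10496; P(data | r = 5) = (5/7)(5/7)(2/7) = 0.14577; P(data | r = 6) = (6/7)(6/7)(1/7) = 0.10496.
The prior-weighted likelihoods are 1/5 · 0.017493 = 0.0034985, 1/5 · 0.058309 = 0.011662, 1/5 · 0.10496 = 0.020991, 1/5 · 0.14577 = 0.029155, 1/5 · 0.10496 = 0.020991; summing to 0.086297.
The posterior is then P(r = 1 | data) = 0.040541, P(r = 2 | data) = 0.13514, P(r = 3 | data) = 0.24324, P(r = 5 | data) = 0.33784, P(r = 6 | data) = 0.24324.
Averaging over the posterior, P(black next | data) = (1/7)(0.040541) + (2/7)(0.13514) + (3/7)(0.24324) + (5/7)(0.33784) + (6/7)(0.24324) = 0.59846.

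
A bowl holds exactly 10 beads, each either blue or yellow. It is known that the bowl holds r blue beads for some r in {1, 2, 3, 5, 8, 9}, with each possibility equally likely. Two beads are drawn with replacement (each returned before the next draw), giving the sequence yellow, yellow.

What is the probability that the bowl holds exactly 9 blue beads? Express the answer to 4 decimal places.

The likelihood of the observed sequence under each hypothesis: P(data | r = 1) = (9/10)(9/10) = 81/100; P(data | r = 2) = (8/10)(8/10) = 16/25; P(data | r = 3) = (7/10)(7/10) = 49/100; P(data | r = 5) = (5/10)(5/10) = 1/4; P(data | r = 8) = (2/10)(2/10) = 1/25; P(data | r = 9) = (1/10)(1/10) = 1/100.
Weighting by the prior gives 1/6 · 81/100 = 27/200, 1/6 · 16/25 = 8/75, 1/6 · 49/100 = 49/600, 1/6 · 1/4 = 1/24, 1/6 · 1/25 = 1/150, 1/6 · 1/100 = 1/600; with total 28/75.
By Bayes' rule, P(r = 9 | data) = (1/600) / (28/75) = 1/224.

0.0045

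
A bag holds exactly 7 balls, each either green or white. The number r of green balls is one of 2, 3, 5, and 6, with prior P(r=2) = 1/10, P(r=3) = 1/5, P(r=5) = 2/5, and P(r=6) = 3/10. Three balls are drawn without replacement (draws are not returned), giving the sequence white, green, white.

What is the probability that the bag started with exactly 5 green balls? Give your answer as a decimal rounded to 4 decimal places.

0.2632

For each hypothesis, P(data | H) works out to: P(data | r = 2) = (5/7)(2/6)(4/5) = 4/21; P(data | r = 3) = (4/7)(3/6)(3/5) = 6/35; P(data | r = 5) = (2/7)(5/6)(1/5) = 1/21; P(data | r = 6) = (1/7)(6/6)(0/5) = 0.
Weighting by the prior gives 1/10 · 4/21 = 2/105, 1/5 · 6/35 = 6/175, 2/5 · 1/21 = 2/105, 3/10 · 0 = 0; summing to 38/525.
So P(r = 5 | data) = (2/105) / (38/525) = 5/19.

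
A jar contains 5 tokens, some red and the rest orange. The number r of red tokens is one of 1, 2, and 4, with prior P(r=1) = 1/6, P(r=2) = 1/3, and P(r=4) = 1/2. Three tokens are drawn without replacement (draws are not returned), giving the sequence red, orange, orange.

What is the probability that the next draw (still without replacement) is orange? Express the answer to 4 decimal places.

The likelihood of the observed sequence under each hypothesis: P(data | r = 1) = (1/5)(4/4)(3/3) = 1/5; P(data | r = 2) = (2/5)(3/4)(2/3) = 1/5; P(data | r = 4) = (4/5)(1/4)(0/3) = 0.
The prior-weighted likelihoods are 1/6 · 1/5 = 1/30, 1/3 · 1/5 = 1/15, 1/2 · 0 = 0; summing to 1/10.
Normalising, the posterior is P(r = 1 | data) = 1/3, P(r = 2 | data) = 2/3, P(r = 4 | data) = 0.
The predictive probability is P(orange next | data) = (1)(1/3) + (1/2)(2/3) = 2/3.

0.6667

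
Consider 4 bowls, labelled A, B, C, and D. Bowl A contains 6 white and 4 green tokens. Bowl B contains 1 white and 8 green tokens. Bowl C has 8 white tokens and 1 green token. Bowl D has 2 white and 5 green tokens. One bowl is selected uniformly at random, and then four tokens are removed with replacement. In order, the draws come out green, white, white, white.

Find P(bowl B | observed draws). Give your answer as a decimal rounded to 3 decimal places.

0.007

Compute the likelihood of the observed sequence for each case: P(data | bowl A) = (4/10)(6/10)(6/10)(6/10) = 0.0864; P(data | bowl B) = (8/9)(1/9)(1/9)(1/9) = 0.0012193; P(data | bowl C) = (1/9)(8/9)(8/9)(8/9) = 0.078037; P(data | bowl D) = (5/7)(2/7)(2/7)(2/7) = 0.01666.
Weighting by the prior gives 1/4 · 0.0864 = 0.0216, 1/4 · 0.0012193 = 0.00030483, 1/4 · 0.078037 = 0.019509, 1/4 · 0.01666 = 0.0041649; with total 0.045579.
So P(bowl B | data) = (0.00030483) / (0.045579) = 0.006688.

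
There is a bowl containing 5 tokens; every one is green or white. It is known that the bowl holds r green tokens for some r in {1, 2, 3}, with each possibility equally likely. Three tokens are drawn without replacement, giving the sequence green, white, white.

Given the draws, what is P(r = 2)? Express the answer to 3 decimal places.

Under each hypothesis, the probability of the observed sequence is: P(data | r = 1) = (1/5)(4/4)(3/3) = 1/5; P(data | r = 2) = (2/5)(3/4)(2/3) = 1/5; P(data | r = 3) = (3/5)(2/4)(1/3) = 1/10.
Weighting by the prior gives 1/3 · 1/5 = 1/15, 1/3 · 1/5 = 1/15, 1/3 · 1/10 = 1/30; these sum to 1/6.
Hence P(r = 2 | data) = (1/15) / (1/6) = 2/5.

0.400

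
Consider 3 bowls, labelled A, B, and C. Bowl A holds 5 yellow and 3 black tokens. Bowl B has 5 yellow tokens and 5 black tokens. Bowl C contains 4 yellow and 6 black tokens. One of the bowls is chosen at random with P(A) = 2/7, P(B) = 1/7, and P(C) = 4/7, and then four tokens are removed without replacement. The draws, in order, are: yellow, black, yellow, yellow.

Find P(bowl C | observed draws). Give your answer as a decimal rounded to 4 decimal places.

The likelihood of the observed sequence under each hypothesis: P(data | bowl A) = (5/8)(3/7)(4/6)(3/5) = 0.10714; P(data | bowl B) = (5/10)(5/9)(4/8)(3/7) = 0.059524; P(data | bowl C) = (4/10)(6/9)(3/8)(2/7) = 0.028571.
The prior-weighted likelihoods are 2/7 · 0.10714 = 0.030612, 1/7 · 0.059524 = 0.0085034, 4/7 · 0.028571 = 0.016327; summing to 0.055442.
Therefore the posterior P(bowl C | data) = (0.016327) / (0.055442) = 0.29448.

0.2945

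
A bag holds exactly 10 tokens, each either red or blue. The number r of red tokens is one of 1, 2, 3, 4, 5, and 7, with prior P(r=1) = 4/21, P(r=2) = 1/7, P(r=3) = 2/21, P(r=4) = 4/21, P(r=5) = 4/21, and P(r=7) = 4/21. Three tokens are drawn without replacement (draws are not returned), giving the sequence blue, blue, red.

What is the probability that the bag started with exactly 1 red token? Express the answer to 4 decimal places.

The likelihood of the observed sequence under each hypothesis: P(data | r = 1) = (9/10)(8/9)(1/8) = 0.1; P(data | r = 2) = (8/10)(7/9)(2/8) = 0.15556; P(data | r = 3) = (7/10)(6/9)(3/8) = 0.175; P(data | r = 4) = (6/10)(5/9)(4/8) = 0.16667; P(data | r = 5) = (5/10)(4/9)(5/8) = 0.13889; P(data | r = 7) = (3/10)(2/9)(7/8) = 0.058333.
The prior-weighted likelihoods are 4/21 · 0.1 = 0.019048, 1/7 · 0.15556 = 0.022222, 2/21 · 0.175 = 0.016667, 4/21 · 0.16667 = 0.031746, 4/21 · 0.13889 = 0.026455, 4/21 · 0.058333 = 0.011111; summing to 0.12725.
Hence P(r = 1 | data) = (0.019048) / (0.12725) = 0.14969.

0.1497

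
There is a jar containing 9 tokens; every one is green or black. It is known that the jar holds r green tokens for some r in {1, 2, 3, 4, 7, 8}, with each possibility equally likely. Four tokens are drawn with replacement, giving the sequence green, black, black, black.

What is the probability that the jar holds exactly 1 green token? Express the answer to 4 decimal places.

0.2124

Compute the likelihood of the observed sequence for each case: P(data | r = 1) = (1/9)(8/9)(8/9)(8/9) = 0.078037; P(data | r = 2) = (2/9)(7/9)(7/9)(7/9) = 0.10456; P(data | r = 3) = (3/9)(6/9)(6/9)(6/9) = 0.098765; P(data | r = 4) = (4/9)(5/9)(5/9)(5/9) = 0.076208; P(data | r = 7) = (7/9)(2/9)(2/9)(2/9) = 0.0085353; P(data | r = 8) = (8/9)(1/9)(1/9)(1/9) = 0.0012193.
Multiplying each by its prior: 1/6 · 0.078037 = 0.013006, 1/6 · 0.10456 = 0.017426, 1/6 · 0.098765 = 0.016461, 1/6 · 0.076208 = 0.012701, 1/6 · 0.0085353 = 0.0014225, 1/6 · 0.0012193 = 0.00020322; summing to 0.06122.
Hence P(r = 1 | data) = (0.013006) / (0.06122) = 0.21245.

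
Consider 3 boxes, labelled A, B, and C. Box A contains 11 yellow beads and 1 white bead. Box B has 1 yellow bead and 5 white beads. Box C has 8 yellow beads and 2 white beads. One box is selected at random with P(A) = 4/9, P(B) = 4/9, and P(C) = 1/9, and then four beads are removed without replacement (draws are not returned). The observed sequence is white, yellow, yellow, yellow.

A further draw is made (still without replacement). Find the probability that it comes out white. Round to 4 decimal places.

The likelihood of the observed sequence under each hypothesis: P(data | box A) = (1/12)(11/11)(10/10)(9/9) = 1/12; P(data | box B) = (5/6)(1/5)(0/4) = 0; P(data | box C) = (2/10)(8/9)(7/8)(6/7) = 2/15.
Weighting by the prior gives 4/9 · 1/12 = 1/27, 4/9 · 0 = 0, 1/9 · 2/15 = 2/135; summing to 7/135.
Dividing through by the total gives posterior P(box A | data) = 5/7, P(box B | data) = 0, P(box C | data) = 2/7.
The predictive probability is P(white next | data) = (0)(5/7) + (1/6)(2/7) = 1/21.

0.0476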